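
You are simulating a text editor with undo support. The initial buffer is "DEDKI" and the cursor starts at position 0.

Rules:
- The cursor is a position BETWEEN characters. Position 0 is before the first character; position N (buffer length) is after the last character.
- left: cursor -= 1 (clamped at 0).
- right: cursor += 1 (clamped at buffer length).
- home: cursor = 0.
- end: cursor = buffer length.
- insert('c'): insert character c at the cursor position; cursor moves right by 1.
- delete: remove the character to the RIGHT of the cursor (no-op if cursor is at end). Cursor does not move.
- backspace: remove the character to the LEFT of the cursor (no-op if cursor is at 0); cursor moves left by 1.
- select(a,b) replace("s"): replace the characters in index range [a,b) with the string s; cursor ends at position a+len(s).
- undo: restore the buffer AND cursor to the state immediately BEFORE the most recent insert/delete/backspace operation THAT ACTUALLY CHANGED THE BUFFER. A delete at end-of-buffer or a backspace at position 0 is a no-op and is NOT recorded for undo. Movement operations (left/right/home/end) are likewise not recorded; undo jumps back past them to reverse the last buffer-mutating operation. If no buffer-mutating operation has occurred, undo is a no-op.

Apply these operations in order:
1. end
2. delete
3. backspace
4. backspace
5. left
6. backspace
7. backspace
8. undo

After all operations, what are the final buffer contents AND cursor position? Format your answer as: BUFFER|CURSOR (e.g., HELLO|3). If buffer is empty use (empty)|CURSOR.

Answer: DD|1

Derivation:
After op 1 (end): buf='DEDKI' cursor=5
After op 2 (delete): buf='DEDKI' cursor=5
After op 3 (backspace): buf='DEDK' cursor=4
After op 4 (backspace): buf='DED' cursor=3
After op 5 (left): buf='DED' cursor=2
After op 6 (backspace): buf='DD' cursor=1
After op 7 (backspace): buf='D' cursor=0
After op 8 (undo): buf='DD' cursor=1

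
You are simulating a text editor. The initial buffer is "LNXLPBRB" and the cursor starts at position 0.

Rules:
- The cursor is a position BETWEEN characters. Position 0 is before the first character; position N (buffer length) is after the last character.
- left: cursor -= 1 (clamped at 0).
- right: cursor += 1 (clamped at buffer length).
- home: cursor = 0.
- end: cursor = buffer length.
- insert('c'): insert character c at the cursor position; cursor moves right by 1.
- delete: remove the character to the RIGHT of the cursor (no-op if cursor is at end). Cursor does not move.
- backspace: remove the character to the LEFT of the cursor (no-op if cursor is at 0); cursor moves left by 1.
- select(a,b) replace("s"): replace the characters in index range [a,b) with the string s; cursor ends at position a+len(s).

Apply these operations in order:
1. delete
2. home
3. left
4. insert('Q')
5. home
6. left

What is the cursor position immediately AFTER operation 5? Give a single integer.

Answer: 0

Derivation:
After op 1 (delete): buf='NXLPBRB' cursor=0
After op 2 (home): buf='NXLPBRB' cursor=0
After op 3 (left): buf='NXLPBRB' cursor=0
After op 4 (insert('Q')): buf='QNXLPBRB' cursor=1
After op 5 (home): buf='QNXLPBRB' cursor=0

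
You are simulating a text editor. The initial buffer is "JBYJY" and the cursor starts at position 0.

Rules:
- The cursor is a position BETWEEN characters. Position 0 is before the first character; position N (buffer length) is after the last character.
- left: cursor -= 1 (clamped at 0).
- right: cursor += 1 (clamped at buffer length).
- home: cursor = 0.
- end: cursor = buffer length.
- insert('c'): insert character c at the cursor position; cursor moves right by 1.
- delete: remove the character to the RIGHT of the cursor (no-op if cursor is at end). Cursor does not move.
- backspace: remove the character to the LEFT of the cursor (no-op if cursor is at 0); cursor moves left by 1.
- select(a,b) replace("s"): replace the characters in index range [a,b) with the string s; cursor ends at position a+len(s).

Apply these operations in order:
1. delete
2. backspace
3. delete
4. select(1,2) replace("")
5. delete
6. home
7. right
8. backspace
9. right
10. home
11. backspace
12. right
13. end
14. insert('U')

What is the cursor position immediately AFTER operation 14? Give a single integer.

After op 1 (delete): buf='BYJY' cursor=0
After op 2 (backspace): buf='BYJY' cursor=0
After op 3 (delete): buf='YJY' cursor=0
After op 4 (select(1,2) replace("")): buf='YY' cursor=1
After op 5 (delete): buf='Y' cursor=1
After op 6 (home): buf='Y' cursor=0
After op 7 (right): buf='Y' cursor=1
After op 8 (backspace): buf='(empty)' cursor=0
After op 9 (right): buf='(empty)' cursor=0
After op 10 (home): buf='(empty)' cursor=0
After op 11 (backspace): buf='(empty)' cursor=0
After op 12 (right): buf='(empty)' cursor=0
After op 13 (end): buf='(empty)' cursor=0
After op 14 (insert('U')): buf='U' cursor=1

Answer: 1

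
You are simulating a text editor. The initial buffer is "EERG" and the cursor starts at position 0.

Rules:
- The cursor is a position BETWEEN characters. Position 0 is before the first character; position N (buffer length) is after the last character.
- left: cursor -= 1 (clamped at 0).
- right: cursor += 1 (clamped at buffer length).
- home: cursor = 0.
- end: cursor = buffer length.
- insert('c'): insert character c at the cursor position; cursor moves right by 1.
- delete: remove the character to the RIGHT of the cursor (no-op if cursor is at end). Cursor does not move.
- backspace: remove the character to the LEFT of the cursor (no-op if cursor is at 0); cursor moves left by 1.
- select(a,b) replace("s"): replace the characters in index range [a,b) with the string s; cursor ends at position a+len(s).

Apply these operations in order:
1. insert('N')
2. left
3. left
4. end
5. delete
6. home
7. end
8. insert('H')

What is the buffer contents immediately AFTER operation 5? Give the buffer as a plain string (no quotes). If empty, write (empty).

Answer: NEERG

Derivation:
After op 1 (insert('N')): buf='NEERG' cursor=1
After op 2 (left): buf='NEERG' cursor=0
After op 3 (left): buf='NEERG' cursor=0
After op 4 (end): buf='NEERG' cursor=5
After op 5 (delete): buf='NEERG' cursor=5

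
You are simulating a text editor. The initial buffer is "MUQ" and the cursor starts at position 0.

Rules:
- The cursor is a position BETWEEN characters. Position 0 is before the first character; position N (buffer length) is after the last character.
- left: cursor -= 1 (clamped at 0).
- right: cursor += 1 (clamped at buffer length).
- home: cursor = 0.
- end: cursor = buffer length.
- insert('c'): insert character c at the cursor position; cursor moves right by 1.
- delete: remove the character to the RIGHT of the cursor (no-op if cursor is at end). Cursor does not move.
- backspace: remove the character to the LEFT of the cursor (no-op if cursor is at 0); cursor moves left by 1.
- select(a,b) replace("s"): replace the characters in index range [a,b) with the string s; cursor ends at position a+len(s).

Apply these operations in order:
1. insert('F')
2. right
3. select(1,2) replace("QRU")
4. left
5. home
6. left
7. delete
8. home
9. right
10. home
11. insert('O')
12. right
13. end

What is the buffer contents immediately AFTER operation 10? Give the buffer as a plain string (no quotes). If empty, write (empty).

After op 1 (insert('F')): buf='FMUQ' cursor=1
After op 2 (right): buf='FMUQ' cursor=2
After op 3 (select(1,2) replace("QRU")): buf='FQRUUQ' cursor=4
After op 4 (left): buf='FQRUUQ' cursor=3
After op 5 (home): buf='FQRUUQ' cursor=0
After op 6 (left): buf='FQRUUQ' cursor=0
After op 7 (delete): buf='QRUUQ' cursor=0
After op 8 (home): buf='QRUUQ' cursor=0
After op 9 (right): buf='QRUUQ' cursor=1
After op 10 (home): buf='QRUUQ' cursor=0

Answer: QRUUQ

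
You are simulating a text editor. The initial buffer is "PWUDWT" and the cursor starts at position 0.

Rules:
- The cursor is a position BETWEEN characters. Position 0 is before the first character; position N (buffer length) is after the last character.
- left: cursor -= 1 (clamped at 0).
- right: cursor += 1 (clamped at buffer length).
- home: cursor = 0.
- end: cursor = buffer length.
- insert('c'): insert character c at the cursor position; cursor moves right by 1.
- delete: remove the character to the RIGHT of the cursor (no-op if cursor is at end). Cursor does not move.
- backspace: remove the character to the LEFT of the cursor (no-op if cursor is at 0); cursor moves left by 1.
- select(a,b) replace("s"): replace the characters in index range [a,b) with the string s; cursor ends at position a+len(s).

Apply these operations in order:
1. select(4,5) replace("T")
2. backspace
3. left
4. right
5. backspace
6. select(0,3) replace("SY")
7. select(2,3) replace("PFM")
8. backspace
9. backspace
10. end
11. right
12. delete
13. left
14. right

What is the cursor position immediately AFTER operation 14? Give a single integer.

After op 1 (select(4,5) replace("T")): buf='PWUDTT' cursor=5
After op 2 (backspace): buf='PWUDT' cursor=4
After op 3 (left): buf='PWUDT' cursor=3
After op 4 (right): buf='PWUDT' cursor=4
After op 5 (backspace): buf='PWUT' cursor=3
After op 6 (select(0,3) replace("SY")): buf='SYT' cursor=2
After op 7 (select(2,3) replace("PFM")): buf='SYPFM' cursor=5
After op 8 (backspace): buf='SYPF' cursor=4
After op 9 (backspace): buf='SYP' cursor=3
After op 10 (end): buf='SYP' cursor=3
After op 11 (right): buf='SYP' cursor=3
After op 12 (delete): buf='SYP' cursor=3
After op 13 (left): buf='SYP' cursor=2
After op 14 (right): buf='SYP' cursor=3

Answer: 3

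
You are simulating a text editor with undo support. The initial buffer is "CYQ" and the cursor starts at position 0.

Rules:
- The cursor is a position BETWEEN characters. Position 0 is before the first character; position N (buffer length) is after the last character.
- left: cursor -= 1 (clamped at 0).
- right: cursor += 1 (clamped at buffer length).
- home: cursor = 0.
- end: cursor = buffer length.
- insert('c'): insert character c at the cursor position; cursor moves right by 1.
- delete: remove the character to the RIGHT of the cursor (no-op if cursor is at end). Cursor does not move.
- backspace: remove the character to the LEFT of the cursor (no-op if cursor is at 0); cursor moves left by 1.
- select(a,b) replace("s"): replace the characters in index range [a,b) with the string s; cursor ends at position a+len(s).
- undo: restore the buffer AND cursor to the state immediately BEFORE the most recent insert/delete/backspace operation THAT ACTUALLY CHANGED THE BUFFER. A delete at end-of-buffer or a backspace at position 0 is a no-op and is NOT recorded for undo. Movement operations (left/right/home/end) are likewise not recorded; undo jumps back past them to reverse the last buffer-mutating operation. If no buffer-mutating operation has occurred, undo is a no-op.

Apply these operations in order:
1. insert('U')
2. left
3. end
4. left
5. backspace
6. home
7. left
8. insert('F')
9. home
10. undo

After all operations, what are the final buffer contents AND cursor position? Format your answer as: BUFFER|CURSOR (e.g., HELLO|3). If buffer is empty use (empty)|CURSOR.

Answer: UCQ|0

Derivation:
After op 1 (insert('U')): buf='UCYQ' cursor=1
After op 2 (left): buf='UCYQ' cursor=0
After op 3 (end): buf='UCYQ' cursor=4
After op 4 (left): buf='UCYQ' cursor=3
After op 5 (backspace): buf='UCQ' cursor=2
After op 6 (home): buf='UCQ' cursor=0
After op 7 (left): buf='UCQ' cursor=0
After op 8 (insert('F')): buf='FUCQ' cursor=1
After op 9 (home): buf='FUCQ' cursor=0
After op 10 (undo): buf='UCQ' cursor=0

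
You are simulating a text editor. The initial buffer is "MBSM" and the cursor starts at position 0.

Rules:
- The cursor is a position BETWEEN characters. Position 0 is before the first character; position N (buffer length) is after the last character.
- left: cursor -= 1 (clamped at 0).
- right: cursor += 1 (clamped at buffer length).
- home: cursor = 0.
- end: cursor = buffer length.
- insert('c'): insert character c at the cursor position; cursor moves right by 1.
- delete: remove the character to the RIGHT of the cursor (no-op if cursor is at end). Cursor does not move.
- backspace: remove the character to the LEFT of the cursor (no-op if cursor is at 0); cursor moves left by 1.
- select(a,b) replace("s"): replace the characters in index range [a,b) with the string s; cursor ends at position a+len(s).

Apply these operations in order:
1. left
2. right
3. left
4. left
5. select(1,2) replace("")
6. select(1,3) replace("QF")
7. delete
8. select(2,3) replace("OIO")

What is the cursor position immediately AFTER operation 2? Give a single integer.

Answer: 1

Derivation:
After op 1 (left): buf='MBSM' cursor=0
After op 2 (right): buf='MBSM' cursor=1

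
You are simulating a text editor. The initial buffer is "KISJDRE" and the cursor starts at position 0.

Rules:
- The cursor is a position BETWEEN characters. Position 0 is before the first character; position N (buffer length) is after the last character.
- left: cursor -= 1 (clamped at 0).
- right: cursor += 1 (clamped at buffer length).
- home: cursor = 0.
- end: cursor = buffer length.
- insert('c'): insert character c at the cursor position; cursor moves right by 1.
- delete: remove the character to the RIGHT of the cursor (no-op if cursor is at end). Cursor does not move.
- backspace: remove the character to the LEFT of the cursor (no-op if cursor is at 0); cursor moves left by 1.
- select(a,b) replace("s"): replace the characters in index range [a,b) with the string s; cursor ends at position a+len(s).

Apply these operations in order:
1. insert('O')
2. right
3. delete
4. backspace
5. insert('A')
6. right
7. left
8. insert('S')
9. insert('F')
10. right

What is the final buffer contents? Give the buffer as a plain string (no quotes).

Answer: OASFSJDRE

Derivation:
After op 1 (insert('O')): buf='OKISJDRE' cursor=1
After op 2 (right): buf='OKISJDRE' cursor=2
After op 3 (delete): buf='OKSJDRE' cursor=2
After op 4 (backspace): buf='OSJDRE' cursor=1
After op 5 (insert('A')): buf='OASJDRE' cursor=2
After op 6 (right): buf='OASJDRE' cursor=3
After op 7 (left): buf='OASJDRE' cursor=2
After op 8 (insert('S')): buf='OASSJDRE' cursor=3
After op 9 (insert('F')): buf='OASFSJDRE' cursor=4
After op 10 (right): buf='OASFSJDRE' cursor=5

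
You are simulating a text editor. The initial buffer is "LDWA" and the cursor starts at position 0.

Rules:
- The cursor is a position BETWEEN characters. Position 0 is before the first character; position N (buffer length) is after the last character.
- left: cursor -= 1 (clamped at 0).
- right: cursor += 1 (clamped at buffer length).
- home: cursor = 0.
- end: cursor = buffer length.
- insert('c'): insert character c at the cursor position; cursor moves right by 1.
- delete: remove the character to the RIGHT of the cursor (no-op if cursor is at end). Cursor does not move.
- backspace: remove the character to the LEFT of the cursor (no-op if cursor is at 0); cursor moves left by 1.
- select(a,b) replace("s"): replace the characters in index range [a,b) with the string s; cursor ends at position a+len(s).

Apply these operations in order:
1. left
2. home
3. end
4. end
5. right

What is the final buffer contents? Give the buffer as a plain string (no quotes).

After op 1 (left): buf='LDWA' cursor=0
After op 2 (home): buf='LDWA' cursor=0
After op 3 (end): buf='LDWA' cursor=4
After op 4 (end): buf='LDWA' cursor=4
After op 5 (right): buf='LDWA' cursor=4

Answer: LDWA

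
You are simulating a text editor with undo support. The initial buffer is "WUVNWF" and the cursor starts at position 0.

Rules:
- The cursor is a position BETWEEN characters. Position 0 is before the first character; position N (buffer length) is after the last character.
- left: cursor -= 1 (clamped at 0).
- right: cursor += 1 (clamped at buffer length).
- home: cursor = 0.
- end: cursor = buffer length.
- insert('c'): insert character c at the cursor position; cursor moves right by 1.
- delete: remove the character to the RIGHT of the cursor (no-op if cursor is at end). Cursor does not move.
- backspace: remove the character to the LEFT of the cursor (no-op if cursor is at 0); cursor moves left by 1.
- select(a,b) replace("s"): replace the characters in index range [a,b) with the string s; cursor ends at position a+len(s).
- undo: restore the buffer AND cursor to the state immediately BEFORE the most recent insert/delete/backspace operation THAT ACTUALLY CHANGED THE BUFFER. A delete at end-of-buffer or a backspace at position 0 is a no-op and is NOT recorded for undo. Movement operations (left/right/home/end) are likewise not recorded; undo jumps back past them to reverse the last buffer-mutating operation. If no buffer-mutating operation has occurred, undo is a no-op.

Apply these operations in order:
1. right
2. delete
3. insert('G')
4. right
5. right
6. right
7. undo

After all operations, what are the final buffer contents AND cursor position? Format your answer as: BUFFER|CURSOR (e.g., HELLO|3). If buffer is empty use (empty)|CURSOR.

Answer: WVNWF|1

Derivation:
After op 1 (right): buf='WUVNWF' cursor=1
After op 2 (delete): buf='WVNWF' cursor=1
After op 3 (insert('G')): buf='WGVNWF' cursor=2
After op 4 (right): buf='WGVNWF' cursor=3
After op 5 (right): buf='WGVNWF' cursor=4
After op 6 (right): buf='WGVNWF' cursor=5
After op 7 (undo): buf='WVNWF' cursor=1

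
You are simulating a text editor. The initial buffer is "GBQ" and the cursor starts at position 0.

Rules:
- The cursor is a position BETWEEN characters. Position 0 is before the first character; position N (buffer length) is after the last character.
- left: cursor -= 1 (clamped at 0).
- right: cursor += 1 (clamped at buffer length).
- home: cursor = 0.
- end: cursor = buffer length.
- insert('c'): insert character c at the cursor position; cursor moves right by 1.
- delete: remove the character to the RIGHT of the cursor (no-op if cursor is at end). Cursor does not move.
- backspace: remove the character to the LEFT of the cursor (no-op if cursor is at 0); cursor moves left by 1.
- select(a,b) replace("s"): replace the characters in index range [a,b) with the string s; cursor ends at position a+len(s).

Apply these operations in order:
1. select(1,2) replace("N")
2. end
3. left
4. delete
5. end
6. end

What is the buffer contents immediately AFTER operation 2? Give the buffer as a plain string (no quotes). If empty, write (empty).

Answer: GNQ

Derivation:
After op 1 (select(1,2) replace("N")): buf='GNQ' cursor=2
After op 2 (end): buf='GNQ' cursor=3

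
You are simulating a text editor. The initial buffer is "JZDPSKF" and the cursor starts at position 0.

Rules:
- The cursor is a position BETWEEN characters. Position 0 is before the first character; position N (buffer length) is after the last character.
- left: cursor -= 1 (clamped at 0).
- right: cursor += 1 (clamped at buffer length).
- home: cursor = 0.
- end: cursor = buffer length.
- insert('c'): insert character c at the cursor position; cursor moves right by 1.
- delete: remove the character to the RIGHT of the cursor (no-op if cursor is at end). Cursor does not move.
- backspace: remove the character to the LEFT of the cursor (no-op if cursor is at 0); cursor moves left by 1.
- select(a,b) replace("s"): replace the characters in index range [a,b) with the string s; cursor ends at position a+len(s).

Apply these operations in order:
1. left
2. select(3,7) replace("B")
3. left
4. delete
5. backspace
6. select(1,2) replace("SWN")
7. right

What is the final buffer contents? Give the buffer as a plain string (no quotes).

Answer: JSWN

Derivation:
After op 1 (left): buf='JZDPSKF' cursor=0
After op 2 (select(3,7) replace("B")): buf='JZDB' cursor=4
After op 3 (left): buf='JZDB' cursor=3
After op 4 (delete): buf='JZD' cursor=3
After op 5 (backspace): buf='JZ' cursor=2
After op 6 (select(1,2) replace("SWN")): buf='JSWN' cursor=4
After op 7 (right): buf='JSWN' cursor=4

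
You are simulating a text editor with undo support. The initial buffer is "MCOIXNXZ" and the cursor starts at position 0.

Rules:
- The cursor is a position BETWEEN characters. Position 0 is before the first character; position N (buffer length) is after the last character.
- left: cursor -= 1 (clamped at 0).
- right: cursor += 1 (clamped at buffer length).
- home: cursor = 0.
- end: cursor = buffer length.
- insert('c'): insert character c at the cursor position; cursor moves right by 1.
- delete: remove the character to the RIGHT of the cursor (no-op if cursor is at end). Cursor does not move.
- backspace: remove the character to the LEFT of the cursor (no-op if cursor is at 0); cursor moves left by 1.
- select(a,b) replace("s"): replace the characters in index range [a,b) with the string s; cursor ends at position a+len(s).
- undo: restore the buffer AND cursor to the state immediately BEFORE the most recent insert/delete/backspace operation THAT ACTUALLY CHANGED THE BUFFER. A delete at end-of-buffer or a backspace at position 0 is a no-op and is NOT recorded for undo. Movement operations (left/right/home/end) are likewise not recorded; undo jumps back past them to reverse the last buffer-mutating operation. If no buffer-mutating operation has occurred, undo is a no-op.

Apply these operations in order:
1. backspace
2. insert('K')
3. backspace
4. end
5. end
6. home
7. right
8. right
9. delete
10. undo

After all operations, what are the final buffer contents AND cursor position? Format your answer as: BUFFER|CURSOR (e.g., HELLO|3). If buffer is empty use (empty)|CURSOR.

Answer: MCOIXNXZ|2

Derivation:
After op 1 (backspace): buf='MCOIXNXZ' cursor=0
After op 2 (insert('K')): buf='KMCOIXNXZ' cursor=1
After op 3 (backspace): buf='MCOIXNXZ' cursor=0
After op 4 (end): buf='MCOIXNXZ' cursor=8
After op 5 (end): buf='MCOIXNXZ' cursor=8
After op 6 (home): buf='MCOIXNXZ' cursor=0
After op 7 (right): buf='MCOIXNXZ' cursor=1
After op 8 (right): buf='MCOIXNXZ' cursor=2
After op 9 (delete): buf='MCIXNXZ' cursor=2
After op 10 (undo): buf='MCOIXNXZ' cursor=2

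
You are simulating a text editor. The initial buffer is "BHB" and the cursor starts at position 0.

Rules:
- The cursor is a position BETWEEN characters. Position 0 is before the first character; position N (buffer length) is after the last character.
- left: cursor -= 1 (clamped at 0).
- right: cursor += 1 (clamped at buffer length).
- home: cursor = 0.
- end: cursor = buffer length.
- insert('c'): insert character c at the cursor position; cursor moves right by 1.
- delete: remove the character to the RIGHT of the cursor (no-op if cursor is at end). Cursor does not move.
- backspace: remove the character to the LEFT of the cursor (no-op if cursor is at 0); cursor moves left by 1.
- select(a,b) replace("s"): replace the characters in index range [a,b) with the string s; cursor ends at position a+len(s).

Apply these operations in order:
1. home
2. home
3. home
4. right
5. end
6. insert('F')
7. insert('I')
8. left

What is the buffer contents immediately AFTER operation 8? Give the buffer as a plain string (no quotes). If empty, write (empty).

After op 1 (home): buf='BHB' cursor=0
After op 2 (home): buf='BHB' cursor=0
After op 3 (home): buf='BHB' cursor=0
After op 4 (right): buf='BHB' cursor=1
After op 5 (end): buf='BHB' cursor=3
After op 6 (insert('F')): buf='BHBF' cursor=4
After op 7 (insert('I')): buf='BHBFI' cursor=5
After op 8 (left): buf='BHBFI' cursor=4

Answer: BHBFI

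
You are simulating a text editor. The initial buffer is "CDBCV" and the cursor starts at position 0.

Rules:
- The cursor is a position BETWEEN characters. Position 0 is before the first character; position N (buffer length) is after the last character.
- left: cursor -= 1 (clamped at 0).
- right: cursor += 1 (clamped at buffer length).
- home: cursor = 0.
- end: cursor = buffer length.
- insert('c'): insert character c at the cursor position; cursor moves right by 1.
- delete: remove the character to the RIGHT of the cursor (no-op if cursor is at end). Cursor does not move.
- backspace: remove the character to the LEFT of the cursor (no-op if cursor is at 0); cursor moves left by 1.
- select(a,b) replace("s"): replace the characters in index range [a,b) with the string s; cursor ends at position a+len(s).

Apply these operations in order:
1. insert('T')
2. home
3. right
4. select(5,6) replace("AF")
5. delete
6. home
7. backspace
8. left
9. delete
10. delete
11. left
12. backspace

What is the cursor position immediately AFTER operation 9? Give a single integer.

After op 1 (insert('T')): buf='TCDBCV' cursor=1
After op 2 (home): buf='TCDBCV' cursor=0
After op 3 (right): buf='TCDBCV' cursor=1
After op 4 (select(5,6) replace("AF")): buf='TCDBCAF' cursor=7
After op 5 (delete): buf='TCDBCAF' cursor=7
After op 6 (home): buf='TCDBCAF' cursor=0
After op 7 (backspace): buf='TCDBCAF' cursor=0
After op 8 (left): buf='TCDBCAF' cursor=0
After op 9 (delete): buf='CDBCAF' cursor=0

Answer: 0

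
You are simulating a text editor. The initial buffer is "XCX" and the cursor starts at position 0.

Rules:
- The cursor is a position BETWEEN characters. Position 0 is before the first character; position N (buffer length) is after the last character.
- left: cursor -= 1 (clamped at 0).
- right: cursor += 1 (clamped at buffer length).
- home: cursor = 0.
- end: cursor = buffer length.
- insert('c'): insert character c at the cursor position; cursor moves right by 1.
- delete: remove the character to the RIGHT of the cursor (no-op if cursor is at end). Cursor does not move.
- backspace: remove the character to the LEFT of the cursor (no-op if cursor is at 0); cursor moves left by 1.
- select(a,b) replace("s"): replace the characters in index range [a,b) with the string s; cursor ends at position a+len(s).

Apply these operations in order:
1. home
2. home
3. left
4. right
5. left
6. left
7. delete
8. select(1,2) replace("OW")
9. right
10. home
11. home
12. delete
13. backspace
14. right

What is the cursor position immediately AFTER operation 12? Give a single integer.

After op 1 (home): buf='XCX' cursor=0
After op 2 (home): buf='XCX' cursor=0
After op 3 (left): buf='XCX' cursor=0
After op 4 (right): buf='XCX' cursor=1
After op 5 (left): buf='XCX' cursor=0
After op 6 (left): buf='XCX' cursor=0
After op 7 (delete): buf='CX' cursor=0
After op 8 (select(1,2) replace("OW")): buf='COW' cursor=3
After op 9 (right): buf='COW' cursor=3
After op 10 (home): buf='COW' cursor=0
After op 11 (home): buf='COW' cursor=0
After op 12 (delete): buf='OW' cursor=0

Answer: 0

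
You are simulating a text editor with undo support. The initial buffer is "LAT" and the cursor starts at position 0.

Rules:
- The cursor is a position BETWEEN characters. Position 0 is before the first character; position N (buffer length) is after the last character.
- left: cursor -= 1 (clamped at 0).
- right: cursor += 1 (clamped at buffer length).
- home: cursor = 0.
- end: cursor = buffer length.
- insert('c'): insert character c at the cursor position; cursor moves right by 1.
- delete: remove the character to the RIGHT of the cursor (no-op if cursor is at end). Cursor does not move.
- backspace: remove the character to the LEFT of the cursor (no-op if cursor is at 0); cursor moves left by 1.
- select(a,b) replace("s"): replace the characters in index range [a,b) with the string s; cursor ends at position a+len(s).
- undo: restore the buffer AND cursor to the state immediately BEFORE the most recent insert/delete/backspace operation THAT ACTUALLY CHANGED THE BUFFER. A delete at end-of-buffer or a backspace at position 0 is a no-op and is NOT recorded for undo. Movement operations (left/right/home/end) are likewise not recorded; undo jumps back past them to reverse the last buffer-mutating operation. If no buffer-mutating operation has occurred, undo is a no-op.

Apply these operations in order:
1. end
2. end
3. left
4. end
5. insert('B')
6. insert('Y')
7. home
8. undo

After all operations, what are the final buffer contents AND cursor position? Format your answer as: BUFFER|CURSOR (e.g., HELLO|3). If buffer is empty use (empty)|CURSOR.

Answer: LATB|4

Derivation:
After op 1 (end): buf='LAT' cursor=3
After op 2 (end): buf='LAT' cursor=3
After op 3 (left): buf='LAT' cursor=2
After op 4 (end): buf='LAT' cursor=3
After op 5 (insert('B')): buf='LATB' cursor=4
After op 6 (insert('Y')): buf='LATBY' cursor=5
After op 7 (home): buf='LATBY' cursor=0
After op 8 (undo): buf='LATB' cursor=4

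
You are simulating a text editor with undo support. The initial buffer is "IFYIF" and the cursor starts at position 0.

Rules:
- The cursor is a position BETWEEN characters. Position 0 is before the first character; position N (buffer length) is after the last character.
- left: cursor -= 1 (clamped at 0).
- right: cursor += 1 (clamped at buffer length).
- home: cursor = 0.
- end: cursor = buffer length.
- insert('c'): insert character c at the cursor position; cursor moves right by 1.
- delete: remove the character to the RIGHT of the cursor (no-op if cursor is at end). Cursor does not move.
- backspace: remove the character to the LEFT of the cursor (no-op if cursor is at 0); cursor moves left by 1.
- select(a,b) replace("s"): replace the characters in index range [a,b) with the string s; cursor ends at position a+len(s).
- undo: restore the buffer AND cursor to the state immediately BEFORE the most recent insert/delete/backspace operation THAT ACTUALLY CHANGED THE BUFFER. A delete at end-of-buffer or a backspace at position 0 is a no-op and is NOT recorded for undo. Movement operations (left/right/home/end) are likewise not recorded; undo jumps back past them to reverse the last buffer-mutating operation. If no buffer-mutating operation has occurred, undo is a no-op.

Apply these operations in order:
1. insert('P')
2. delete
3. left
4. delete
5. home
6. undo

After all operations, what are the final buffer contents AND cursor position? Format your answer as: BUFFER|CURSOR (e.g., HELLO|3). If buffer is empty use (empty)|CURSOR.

Answer: PFYIF|0

Derivation:
After op 1 (insert('P')): buf='PIFYIF' cursor=1
After op 2 (delete): buf='PFYIF' cursor=1
After op 3 (left): buf='PFYIF' cursor=0
After op 4 (delete): buf='FYIF' cursor=0
After op 5 (home): buf='FYIF' cursor=0
After op 6 (undo): buf='PFYIF' cursor=0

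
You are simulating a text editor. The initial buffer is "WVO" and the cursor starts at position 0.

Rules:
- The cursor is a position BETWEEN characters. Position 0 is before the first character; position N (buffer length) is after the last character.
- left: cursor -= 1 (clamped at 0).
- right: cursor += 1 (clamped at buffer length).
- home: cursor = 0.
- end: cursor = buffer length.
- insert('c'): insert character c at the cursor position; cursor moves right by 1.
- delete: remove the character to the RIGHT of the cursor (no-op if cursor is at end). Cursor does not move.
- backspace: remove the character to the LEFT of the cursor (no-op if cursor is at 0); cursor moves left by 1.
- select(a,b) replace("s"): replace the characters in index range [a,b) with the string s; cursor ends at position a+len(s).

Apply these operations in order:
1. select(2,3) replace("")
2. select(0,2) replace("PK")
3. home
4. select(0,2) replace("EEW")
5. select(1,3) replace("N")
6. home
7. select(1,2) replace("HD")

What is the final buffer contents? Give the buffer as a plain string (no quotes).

Answer: EHD

Derivation:
After op 1 (select(2,3) replace("")): buf='WV' cursor=2
After op 2 (select(0,2) replace("PK")): buf='PK' cursor=2
After op 3 (home): buf='PK' cursor=0
After op 4 (select(0,2) replace("EEW")): buf='EEW' cursor=3
After op 5 (select(1,3) replace("N")): buf='EN' cursor=2
After op 6 (home): buf='EN' cursor=0
After op 7 (select(1,2) replace("HD")): buf='EHD' cursor=3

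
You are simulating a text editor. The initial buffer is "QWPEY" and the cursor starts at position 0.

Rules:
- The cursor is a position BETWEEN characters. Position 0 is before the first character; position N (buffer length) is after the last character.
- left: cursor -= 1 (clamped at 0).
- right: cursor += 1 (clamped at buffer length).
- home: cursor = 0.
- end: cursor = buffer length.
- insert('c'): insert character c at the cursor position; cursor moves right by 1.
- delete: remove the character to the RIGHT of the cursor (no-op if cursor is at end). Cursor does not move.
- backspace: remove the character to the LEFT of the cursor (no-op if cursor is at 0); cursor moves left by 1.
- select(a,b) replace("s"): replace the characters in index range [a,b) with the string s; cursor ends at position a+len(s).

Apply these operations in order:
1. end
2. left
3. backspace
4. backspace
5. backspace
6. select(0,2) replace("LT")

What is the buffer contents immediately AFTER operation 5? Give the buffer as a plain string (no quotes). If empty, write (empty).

After op 1 (end): buf='QWPEY' cursor=5
After op 2 (left): buf='QWPEY' cursor=4
After op 3 (backspace): buf='QWPY' cursor=3
After op 4 (backspace): buf='QWY' cursor=2
After op 5 (backspace): buf='QY' cursor=1

Answer: QY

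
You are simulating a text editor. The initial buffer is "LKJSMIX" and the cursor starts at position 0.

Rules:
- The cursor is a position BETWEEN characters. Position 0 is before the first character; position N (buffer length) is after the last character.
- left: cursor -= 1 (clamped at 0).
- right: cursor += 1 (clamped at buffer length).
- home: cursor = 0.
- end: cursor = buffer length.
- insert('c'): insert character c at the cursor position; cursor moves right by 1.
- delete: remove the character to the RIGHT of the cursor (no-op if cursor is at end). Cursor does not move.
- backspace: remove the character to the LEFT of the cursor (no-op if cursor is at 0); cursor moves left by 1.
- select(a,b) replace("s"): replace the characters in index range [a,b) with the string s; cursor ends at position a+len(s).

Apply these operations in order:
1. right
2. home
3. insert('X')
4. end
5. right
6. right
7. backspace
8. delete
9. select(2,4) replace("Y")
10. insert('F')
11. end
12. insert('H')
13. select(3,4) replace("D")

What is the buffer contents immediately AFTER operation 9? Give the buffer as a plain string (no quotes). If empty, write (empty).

Answer: XLYSMI

Derivation:
After op 1 (right): buf='LKJSMIX' cursor=1
After op 2 (home): buf='LKJSMIX' cursor=0
After op 3 (insert('X')): buf='XLKJSMIX' cursor=1
After op 4 (end): buf='XLKJSMIX' cursor=8
After op 5 (right): buf='XLKJSMIX' cursor=8
After op 6 (right): buf='XLKJSMIX' cursor=8
After op 7 (backspace): buf='XLKJSMI' cursor=7
After op 8 (delete): buf='XLKJSMI' cursor=7
After op 9 (select(2,4) replace("Y")): buf='XLYSMI' cursor=3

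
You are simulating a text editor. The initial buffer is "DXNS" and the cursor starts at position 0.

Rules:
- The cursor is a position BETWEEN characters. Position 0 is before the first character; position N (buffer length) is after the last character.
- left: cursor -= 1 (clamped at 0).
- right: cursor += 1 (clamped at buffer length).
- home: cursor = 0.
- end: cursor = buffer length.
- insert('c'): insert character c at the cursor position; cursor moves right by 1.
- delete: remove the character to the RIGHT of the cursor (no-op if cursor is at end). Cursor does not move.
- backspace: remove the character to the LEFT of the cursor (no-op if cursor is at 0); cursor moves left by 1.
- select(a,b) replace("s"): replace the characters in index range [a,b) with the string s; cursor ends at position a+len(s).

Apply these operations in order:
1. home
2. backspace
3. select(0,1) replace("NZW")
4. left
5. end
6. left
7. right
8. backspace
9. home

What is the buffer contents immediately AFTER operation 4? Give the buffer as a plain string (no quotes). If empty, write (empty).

Answer: NZWXNS

Derivation:
After op 1 (home): buf='DXNS' cursor=0
After op 2 (backspace): buf='DXNS' cursor=0
After op 3 (select(0,1) replace("NZW")): buf='NZWXNS' cursor=3
After op 4 (left): buf='NZWXNS' cursor=2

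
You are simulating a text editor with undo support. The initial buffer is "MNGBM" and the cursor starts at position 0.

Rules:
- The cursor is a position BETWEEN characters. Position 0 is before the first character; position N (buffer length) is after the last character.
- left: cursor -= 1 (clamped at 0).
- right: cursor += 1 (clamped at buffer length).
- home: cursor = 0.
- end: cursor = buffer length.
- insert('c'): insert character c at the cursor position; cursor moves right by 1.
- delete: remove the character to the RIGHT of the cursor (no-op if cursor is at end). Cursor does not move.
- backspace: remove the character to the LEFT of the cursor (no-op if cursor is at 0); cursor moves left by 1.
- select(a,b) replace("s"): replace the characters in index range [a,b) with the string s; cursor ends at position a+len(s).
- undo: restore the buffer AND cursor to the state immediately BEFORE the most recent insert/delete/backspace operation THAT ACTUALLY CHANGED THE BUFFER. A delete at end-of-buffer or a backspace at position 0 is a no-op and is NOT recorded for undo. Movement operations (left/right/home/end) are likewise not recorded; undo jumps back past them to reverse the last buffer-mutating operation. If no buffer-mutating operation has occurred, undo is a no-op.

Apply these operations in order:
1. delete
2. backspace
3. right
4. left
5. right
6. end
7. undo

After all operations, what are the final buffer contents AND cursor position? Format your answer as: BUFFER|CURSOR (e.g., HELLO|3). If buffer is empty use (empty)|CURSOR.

After op 1 (delete): buf='NGBM' cursor=0
After op 2 (backspace): buf='NGBM' cursor=0
After op 3 (right): buf='NGBM' cursor=1
After op 4 (left): buf='NGBM' cursor=0
After op 5 (right): buf='NGBM' cursor=1
After op 6 (end): buf='NGBM' cursor=4
After op 7 (undo): buf='MNGBM' cursor=0

Answer: MNGBM|0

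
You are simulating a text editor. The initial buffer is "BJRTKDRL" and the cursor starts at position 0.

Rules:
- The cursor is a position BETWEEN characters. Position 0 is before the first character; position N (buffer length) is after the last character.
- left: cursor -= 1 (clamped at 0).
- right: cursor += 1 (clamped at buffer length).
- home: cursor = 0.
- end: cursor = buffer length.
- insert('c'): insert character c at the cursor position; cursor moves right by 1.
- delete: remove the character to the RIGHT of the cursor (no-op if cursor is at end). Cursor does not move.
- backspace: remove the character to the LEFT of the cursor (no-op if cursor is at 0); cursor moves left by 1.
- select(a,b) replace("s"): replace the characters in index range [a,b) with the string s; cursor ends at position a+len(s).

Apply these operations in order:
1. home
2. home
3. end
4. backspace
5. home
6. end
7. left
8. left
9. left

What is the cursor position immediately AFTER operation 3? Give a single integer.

Answer: 8

Derivation:
After op 1 (home): buf='BJRTKDRL' cursor=0
After op 2 (home): buf='BJRTKDRL' cursor=0
After op 3 (end): buf='BJRTKDRL' cursor=8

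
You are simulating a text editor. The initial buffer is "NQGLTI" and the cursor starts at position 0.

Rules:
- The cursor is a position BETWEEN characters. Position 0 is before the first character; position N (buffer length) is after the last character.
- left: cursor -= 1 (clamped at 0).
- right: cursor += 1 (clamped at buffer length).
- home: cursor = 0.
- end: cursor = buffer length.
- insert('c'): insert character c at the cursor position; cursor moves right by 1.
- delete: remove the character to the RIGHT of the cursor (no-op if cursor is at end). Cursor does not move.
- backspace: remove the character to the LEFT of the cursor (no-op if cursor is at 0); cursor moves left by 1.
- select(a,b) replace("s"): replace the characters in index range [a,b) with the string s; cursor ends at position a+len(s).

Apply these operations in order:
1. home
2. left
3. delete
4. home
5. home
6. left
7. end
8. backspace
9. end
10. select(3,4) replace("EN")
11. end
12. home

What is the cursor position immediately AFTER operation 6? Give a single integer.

After op 1 (home): buf='NQGLTI' cursor=0
After op 2 (left): buf='NQGLTI' cursor=0
After op 3 (delete): buf='QGLTI' cursor=0
After op 4 (home): buf='QGLTI' cursor=0
After op 5 (home): buf='QGLTI' cursor=0
After op 6 (left): buf='QGLTI' cursor=0

Answer: 0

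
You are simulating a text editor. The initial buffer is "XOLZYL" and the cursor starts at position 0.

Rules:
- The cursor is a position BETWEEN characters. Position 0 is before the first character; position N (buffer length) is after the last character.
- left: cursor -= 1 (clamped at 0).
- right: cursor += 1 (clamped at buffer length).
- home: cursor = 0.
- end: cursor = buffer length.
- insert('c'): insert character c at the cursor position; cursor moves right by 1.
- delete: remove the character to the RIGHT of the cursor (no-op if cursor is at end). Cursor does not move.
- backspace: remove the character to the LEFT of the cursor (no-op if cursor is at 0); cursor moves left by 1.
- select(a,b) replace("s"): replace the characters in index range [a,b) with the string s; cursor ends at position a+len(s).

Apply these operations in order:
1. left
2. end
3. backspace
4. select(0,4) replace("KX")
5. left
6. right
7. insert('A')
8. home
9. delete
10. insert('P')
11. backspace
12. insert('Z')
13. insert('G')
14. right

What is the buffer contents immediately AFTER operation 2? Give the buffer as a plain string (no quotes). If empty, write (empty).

After op 1 (left): buf='XOLZYL' cursor=0
After op 2 (end): buf='XOLZYL' cursor=6

Answer: XOLZYL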